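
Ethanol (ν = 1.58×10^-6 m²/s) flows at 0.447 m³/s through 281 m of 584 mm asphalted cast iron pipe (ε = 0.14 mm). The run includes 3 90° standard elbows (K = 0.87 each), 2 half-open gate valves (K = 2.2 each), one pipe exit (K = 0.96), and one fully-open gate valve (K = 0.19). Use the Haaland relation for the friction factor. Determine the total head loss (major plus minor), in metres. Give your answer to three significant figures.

H_L ≈ 2.21 m

V = 4Q/(πD²) = 1.669 m/s; V²/2g = 0.1419 m
Re = 6.17×10^5, ε/D = 2.40×10^-4 → f = 0.01542 (Haaland)
Major: h_f = f(L/D)·V²/2g = 0.01542·481.2·0.1419 = 1.053 m
Minor: ΣK = 8.16; h_m = ΣK·V²/2g = 1.158 m
Total H_L = 1.053 + 1.158 = 2.211 m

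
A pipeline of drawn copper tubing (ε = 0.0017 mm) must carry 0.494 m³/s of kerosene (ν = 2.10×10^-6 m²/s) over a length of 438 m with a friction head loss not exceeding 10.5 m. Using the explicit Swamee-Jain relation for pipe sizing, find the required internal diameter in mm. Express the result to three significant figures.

Swamee-Jain (Type III): D = 0.66·[ε^1.25·(LQ²/(gh_f))^4.75 + ν·Q^9.4·(L/(gh_f))^5.2]^0.04
LQ²/(gh_f) = 1.038; L/(gh_f) = 4.252
Term 1 = ε^1.25·(…)^4.75 = 7.32×10^-8; Term 2 = ν·Q^9.4·(…)^5.2 = 5.15×10^-6
D = 0.66·(7.32×10^-8 + 5.15×10^-6)^0.04 = 0.4058 m = 406 mm
Check: V = 3.82 m/s, Re = 7.38×10^5, f = 0.01231, h_f = 9.89 m ≈ 10.5 m ✓

D ≈ 406 mm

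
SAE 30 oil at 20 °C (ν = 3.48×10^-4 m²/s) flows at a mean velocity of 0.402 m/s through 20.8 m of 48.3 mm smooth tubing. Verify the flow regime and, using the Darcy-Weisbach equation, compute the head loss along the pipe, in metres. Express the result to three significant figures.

Re = VD/ν = 0.402·0.04830/3.48×10^-4 = 55.8 → laminar (Re < 2300)
f = 64/Re = 1.147
h_f = f(L/D)V²/(2g) = 1.147·(20.8/0.04830)·0.402²/(2·9.81) = 4.069 m

h_f ≈ 4.07 m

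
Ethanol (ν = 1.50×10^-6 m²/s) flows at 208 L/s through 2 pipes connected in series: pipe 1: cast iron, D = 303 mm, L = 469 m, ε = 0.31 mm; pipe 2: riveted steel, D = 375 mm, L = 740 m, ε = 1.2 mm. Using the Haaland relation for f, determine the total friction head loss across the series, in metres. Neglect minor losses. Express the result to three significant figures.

Pipe 1: V = 2.885 m/s, Re = 5.83×10^5, ε/D = 0.00102, f = 0.02023, h_1 = f(L/D)V²/2g = 13.28 m
Pipe 2: V = 1.883 m/s, Re = 4.71×10^5, ε/D = 0.00320, f = 0.02695, h_2 = f(L/D)V²/2g = 9.613 m
Series → Q common, losses add: H = Σh = 22.89 m

H ≈ 22.9 m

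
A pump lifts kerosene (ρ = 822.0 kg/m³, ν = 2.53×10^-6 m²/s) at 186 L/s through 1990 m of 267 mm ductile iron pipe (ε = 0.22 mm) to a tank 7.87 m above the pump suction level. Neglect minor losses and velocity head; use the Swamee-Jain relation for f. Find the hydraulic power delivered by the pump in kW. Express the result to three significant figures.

P_hyd ≈ 136 kW

V = 4Q/(πD²) = 3.322 m/s; Re = 3.51×10^5; ε/D = 8.24×10^-4; f = 0.01983
h_f = f(L/D)V²/2g = 83.13 m
Total head H = z + h_f = 7.87 + 83.13 = 91.00 m
P_hyd = ρgQH = 822.0·9.81·0.186·91.00 = 136.5 kW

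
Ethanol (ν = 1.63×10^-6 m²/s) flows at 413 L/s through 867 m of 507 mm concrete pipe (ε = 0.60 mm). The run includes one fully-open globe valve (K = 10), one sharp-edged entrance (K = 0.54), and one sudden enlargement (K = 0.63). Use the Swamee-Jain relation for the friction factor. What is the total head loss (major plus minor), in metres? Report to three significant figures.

H_L ≈ 10.0 m

V = 4Q/(πD²) = 2.046 m/s; V²/2g = 0.2133 m
Re = 6.36×10^5, ε/D = 0.00118 → f = 0.02099 (Swamee-Jain)
Major: h_f = f(L/D)·V²/2g = 0.02099·1710·0.2133 = 7.658 m
Minor: ΣK = 11.2; h_m = ΣK·V²/2g = 2.383 m
Total H_L = 7.658 + 2.383 = 10.04 m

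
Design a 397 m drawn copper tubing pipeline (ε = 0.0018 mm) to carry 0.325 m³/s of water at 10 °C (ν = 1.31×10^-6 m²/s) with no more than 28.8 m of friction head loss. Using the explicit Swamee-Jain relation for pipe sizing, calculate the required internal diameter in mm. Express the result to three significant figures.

Swamee-Jain (Type III): D = 0.66·[ε^1.25·(LQ²/(gh_f))^4.75 + ν·Q^9.4·(L/(gh_f))^5.2]^0.04
LQ²/(gh_f) = 0.1484; L/(gh_f) = 1.405
Term 1 = ε^1.25·(…)^4.75 = 7.65×10^-12; Term 2 = ν·Q^9.4·(…)^5.2 = 1.98×10^-10
D = 0.66·(7.65×10^-12 + 1.98×10^-10)^0.04 = 0.2705 m = 270 mm
Check: V = 5.66 m/s, Re = 1.17×10^6, f = 0.01149, h_f = 27.5 m ≈ 28.8 m ✓

D ≈ 270 mm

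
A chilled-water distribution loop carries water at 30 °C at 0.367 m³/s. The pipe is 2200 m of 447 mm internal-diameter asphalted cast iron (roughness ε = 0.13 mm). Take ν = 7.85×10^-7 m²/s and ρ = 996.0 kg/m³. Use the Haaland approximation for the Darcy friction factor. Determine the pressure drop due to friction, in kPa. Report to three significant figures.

V = 4Q/(πD²) = 4·0.367/(π·0.447²) = 2.339 m/s
Re = VD/ν = 2.339·0.447/7.85×10^-7 = 1.33×10^6 → turbulent
ε/D = 0.13/447 = 2.91×10^-4
Haaland: f = 0.01537
h_f = f(L/D)V²/(2g) = 0.01537·(2200/0.447)·2.339²/(2·9.81) = 21.08 m
Δp = ρg·h_f = 996.0·9.81·21.08 = 206.0 kPa

Δp ≈ 206 kPa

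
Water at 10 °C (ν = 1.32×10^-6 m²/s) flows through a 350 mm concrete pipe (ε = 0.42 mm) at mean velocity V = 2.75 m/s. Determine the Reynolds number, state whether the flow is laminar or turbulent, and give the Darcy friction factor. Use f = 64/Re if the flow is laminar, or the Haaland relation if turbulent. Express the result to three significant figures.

Re = VD/ν = 2.750·0.350/1.32×10^-6 = 7.29×10^5
Re > 4000 → turbulent; ε/D = 0.00120
Haaland: f = 0.02090

Re ≈ 7.29×10^5; turbulent; f ≈ 0.0209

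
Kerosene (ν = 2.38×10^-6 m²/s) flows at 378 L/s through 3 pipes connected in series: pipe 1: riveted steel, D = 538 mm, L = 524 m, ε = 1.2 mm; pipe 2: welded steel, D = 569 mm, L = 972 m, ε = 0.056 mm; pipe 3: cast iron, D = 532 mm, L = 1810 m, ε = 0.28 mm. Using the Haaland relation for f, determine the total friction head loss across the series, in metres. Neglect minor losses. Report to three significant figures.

H ≈ 15.2 m

Pipe 1: V = 1.663 m/s, Re = 3.76×10^5, ε/D = 0.00223, f = 0.02456, h_1 = f(L/D)V²/2g = 3.371 m
Pipe 2: V = 1.487 m/s, Re = 3.55×10^5, ε/D = 9.84×10^-5, f = 0.01487, h_2 = f(L/D)V²/2g = 2.860 m
Pipe 3: V = 1.701 m/s, Re = 3.80×10^5, ε/D = 5.26×10^-4, f = 0.01798, h_3 = f(L/D)V²/2g = 9.014 m
Series → Q common, losses add: H = Σh = 15.24 m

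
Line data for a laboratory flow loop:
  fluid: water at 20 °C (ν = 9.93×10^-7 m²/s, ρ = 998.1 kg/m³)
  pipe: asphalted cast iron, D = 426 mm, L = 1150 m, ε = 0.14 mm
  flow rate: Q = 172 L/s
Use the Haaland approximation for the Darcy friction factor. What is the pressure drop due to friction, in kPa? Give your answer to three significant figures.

Δp ≈ 32.1 kPa

V = 4Q/(πD²) = 4·0.172/(π·0.426²) = 1.207 m/s
Re = VD/ν = 1.207·0.426/9.93×10^-7 = 5.18×10^5 → turbulent
ε/D = 0.14/426 = 3.29×10^-4
Haaland: f = 0.01635
h_f = f(L/D)V²/(2g) = 0.01635·(1150/0.426)·1.207²/(2·9.81) = 3.275 m
Δp = ρg·h_f = 998.1·9.81·3.275 = 32.07 kPa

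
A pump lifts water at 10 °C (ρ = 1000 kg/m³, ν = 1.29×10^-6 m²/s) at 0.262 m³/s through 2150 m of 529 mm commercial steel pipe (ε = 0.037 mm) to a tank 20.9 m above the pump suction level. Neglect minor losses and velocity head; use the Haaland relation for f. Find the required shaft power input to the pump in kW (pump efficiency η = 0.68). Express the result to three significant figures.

P_shaft ≈ 94.5 kW

V = 4Q/(πD²) = 1.192 m/s; Re = 4.89×10^5; ε/D = 6.99×10^-5; f = 0.01396
h_f = f(L/D)V²/2g = 4.108 m
Total head H = z + h_f = 20.9 + 4.108 = 25.01 m
P_hyd = ρgQH = 1000·9.81·0.262·25.01 = 64.28 kW
P_shaft = P_hyd/η = 64.28/0.68 = 94.52 kW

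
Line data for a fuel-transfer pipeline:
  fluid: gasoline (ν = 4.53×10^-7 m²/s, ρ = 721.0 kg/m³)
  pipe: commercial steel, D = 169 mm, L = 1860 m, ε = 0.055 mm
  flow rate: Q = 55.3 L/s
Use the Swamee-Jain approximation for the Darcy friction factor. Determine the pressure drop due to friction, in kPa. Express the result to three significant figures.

V = 4Q/(πD²) = 4·0.0553/(π·0.169²) = 2.465 m/s
Re = VD/ν = 2.465·0.169/4.53×10^-7 = 9.20×10^5 → turbulent
ε/D = 0.055/169 = 3.25×10^-4
Swamee-Jain: f = 0.01604
h_f = f(L/D)V²/(2g) = 0.01604·(1860/0.169)·2.465²/(2·9.81) = 54.67 m
Δp = ρg·h_f = 721.0·9.81·54.67 = 386.7 kPa

Δp ≈ 387 kPa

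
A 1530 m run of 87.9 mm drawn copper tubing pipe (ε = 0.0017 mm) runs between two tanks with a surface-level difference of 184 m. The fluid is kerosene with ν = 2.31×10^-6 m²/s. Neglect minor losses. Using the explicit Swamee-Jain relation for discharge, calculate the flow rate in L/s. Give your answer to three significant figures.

Swamee-Jain (Type II): Q = -0.965·√(gD⁵h_f/L)·ln[ε/(3.7D) + √(3.17ν²L/(gD³h_f))]
√(gD⁵h_f/L) = √(9.81·0.0879⁵·184/1530) = 0.002488
ε/(3.7D) = 5.23×10^-6; √(3.17ν²L/(gD³h_f)) = 1.45×10^-4
Q = -0.965·0.002488·ln(1.505×10^-4) = 0.02113 m³/s
Check: V = 3.48 m/s, Re = 1.33×10^5, f = 0.01700, h_f = 183 m ≈ 184 m ✓

Q ≈ 21.1 L/s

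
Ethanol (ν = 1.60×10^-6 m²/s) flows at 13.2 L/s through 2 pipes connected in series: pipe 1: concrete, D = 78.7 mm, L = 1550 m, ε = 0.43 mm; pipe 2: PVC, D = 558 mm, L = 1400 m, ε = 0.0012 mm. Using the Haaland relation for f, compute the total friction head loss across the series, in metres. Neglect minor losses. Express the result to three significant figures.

H ≈ 236 m

Pipe 1: V = 2.714 m/s, Re = 1.33×10^5, ε/D = 0.00546, f = 0.03187, h_1 = f(L/D)V²/2g = 235.6 m
Pipe 2: V = 0.05398 m/s, Re = 1.88×10^4, ε/D = 2.15×10^-6, f = 0.02615, h_2 = f(L/D)V²/2g = 0.009742 m
Series → Q common, losses add: H = Σh = 235.6 m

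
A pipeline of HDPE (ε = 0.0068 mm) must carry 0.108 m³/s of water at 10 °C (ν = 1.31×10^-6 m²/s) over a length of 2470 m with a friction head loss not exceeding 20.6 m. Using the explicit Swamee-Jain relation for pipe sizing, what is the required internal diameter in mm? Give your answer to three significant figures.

Swamee-Jain (Type III): D = 0.66·[ε^1.25·(LQ²/(gh_f))^4.75 + ν·Q^9.4·(L/(gh_f))^5.2]^0.04
LQ²/(gh_f) = 0.1426; L/(gh_f) = 12.22
Term 1 = ε^1.25·(…)^4.75 = 3.33×10^-11; Term 2 = ν·Q^9.4·(…)^5.2 = 4.84×10^-10
D = 0.66·(3.33×10^-11 + 4.84×10^-10)^0.04 = 0.2806 m = 281 mm
Check: V = 1.75 m/s, Re = 3.74×10^5, f = 0.01412, h_f = 19.3 m ≈ 20.6 m ✓

D ≈ 281 mm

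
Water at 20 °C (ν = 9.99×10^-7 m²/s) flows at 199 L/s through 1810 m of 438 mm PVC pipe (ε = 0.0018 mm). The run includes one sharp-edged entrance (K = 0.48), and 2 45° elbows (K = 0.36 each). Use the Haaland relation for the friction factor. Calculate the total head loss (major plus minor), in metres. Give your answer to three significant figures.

V = 4Q/(πD²) = 1.321 m/s; V²/2g = 0.08891 m
Re = 5.79×10^5, ε/D = 4.11×10^-6 → f = 0.01278 (Haaland)
Major: h_f = f(L/D)·V²/2g = 0.01278·4132·0.08891 = 4.694 m
Minor: ΣK = 1.20; h_m = ΣK·V²/2g = 0.1067 m
Total H_L = 4.694 + 0.1067 = 4.801 m

H_L ≈ 4.80 m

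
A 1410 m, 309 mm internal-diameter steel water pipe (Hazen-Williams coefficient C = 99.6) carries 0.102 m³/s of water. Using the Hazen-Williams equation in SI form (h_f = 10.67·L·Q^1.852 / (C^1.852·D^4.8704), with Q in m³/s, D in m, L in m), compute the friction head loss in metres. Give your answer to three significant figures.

h_f = 10.67·1410·0.102^1.852 / (99.6^1.852·0.309^4.8704) = 13.32 m

h_f ≈ 13.3 m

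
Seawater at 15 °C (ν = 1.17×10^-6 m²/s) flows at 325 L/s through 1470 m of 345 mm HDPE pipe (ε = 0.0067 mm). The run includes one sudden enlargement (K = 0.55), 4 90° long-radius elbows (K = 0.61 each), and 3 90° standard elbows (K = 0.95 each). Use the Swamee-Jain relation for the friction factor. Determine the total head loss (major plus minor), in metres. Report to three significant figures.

V = 4Q/(πD²) = 3.477 m/s; V²/2g = 0.6160 m
Re = 1.03×10^6, ε/D = 1.94×10^-5 → f = 0.01203 (Swamee-Jain)
Major: h_f = f(L/D)·V²/2g = 0.01203·4261·0.6160 = 31.57 m
Minor: ΣK = 5.84; h_m = ΣK·V²/2g = 3.598 m
Total H_L = 31.57 + 3.598 = 35.17 m

H_L ≈ 35.2 m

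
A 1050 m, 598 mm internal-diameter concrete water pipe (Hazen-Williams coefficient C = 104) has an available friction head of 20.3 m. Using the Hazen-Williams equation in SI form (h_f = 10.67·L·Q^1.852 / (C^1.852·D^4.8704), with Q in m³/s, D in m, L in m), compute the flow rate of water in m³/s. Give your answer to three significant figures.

Rearranging: Q = [h_f·C^1.852·D^4.8704 / (10.67·L)]^(1/1.852)
Q = [20.3·104^1.852·0.598^4.8704 / (10.67·1050)]^0.540 = 0.8898 m³/s

Q ≈ 0.890 m³/s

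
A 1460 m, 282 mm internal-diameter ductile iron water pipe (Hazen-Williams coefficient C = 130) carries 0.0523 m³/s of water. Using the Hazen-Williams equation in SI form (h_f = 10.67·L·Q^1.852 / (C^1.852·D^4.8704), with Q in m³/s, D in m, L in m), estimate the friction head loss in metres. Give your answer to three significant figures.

h_f ≈ 3.82 m

h_f = 10.67·1460·0.0523^1.852 / (130^1.852·0.282^4.8704) = 3.817 m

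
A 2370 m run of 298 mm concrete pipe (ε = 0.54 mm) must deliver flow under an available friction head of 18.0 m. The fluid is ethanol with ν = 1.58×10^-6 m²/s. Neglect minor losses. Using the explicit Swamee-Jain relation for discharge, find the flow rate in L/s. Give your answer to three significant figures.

Swamee-Jain (Type II): Q = -0.965·√(gD⁵h_f/L)·ln[ε/(3.7D) + √(3.17ν²L/(gD³h_f))]
√(gD⁵h_f/L) = √(9.81·0.298⁵·18.0/2370) = 0.01323
ε/(3.7D) = 4.90×10^-4; √(3.17ν²L/(gD³h_f)) = 6.34×10^-5
Q = -0.965·0.01323·ln(5.531×10^-4) = 0.09577 m³/s
Check: V = 1.37 m/s, Re = 2.59×10^5, f = 0.02372, h_f = 18.1 m ≈ 18.0 m ✓

Q ≈ 95.8 L/s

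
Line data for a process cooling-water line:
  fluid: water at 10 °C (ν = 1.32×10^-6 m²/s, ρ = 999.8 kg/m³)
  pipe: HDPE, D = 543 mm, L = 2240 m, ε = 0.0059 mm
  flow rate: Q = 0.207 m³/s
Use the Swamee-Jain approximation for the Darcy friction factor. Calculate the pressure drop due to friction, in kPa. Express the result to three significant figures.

Δp ≈ 23.0 kPa

V = 4Q/(πD²) = 4·0.207/(π·0.543²) = 0.8939 m/s
Re = VD/ν = 0.8939·0.543/1.32×10^-6 = 3.68×10^5 → turbulent
ε/D = 0.0059/543 = 1.09×10^-5
Swamee-Jain: f = 0.01399
h_f = f(L/D)V²/(2g) = 0.01399·(2240/0.543)·0.8939²/(2·9.81) = 2.350 m
Δp = ρg·h_f = 999.8·9.81·2.350 = 23.04 kPa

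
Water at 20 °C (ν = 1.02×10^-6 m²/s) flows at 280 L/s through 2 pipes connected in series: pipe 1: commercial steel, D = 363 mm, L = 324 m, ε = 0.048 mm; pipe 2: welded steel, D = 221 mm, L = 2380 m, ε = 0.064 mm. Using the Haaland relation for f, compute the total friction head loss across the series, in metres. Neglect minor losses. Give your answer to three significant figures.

Pipe 1: V = 2.706 m/s, Re = 9.63×10^5, ε/D = 1.32×10^-4, f = 0.01381, h_1 = f(L/D)V²/2g = 4.600 m
Pipe 2: V = 7.299 m/s, Re = 1.58×10^6, ε/D = 2.90×10^-4, f = 0.01528, h_2 = f(L/D)V²/2g = 446.8 m
Series → Q common, losses add: H = Σh = 451.4 m

H ≈ 451 m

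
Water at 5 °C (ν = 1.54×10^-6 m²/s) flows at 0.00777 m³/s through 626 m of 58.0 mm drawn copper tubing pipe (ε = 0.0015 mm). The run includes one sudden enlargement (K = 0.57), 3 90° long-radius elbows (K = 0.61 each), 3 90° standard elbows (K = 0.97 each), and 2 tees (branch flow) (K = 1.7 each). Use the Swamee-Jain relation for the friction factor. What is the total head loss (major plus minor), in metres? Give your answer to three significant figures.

H_L ≈ 87.8 m

V = 4Q/(πD²) = 2.941 m/s; V²/2g = 0.4408 m
Re = 1.11×10^5, ε/D = 2.59×10^-5 → f = 0.01765 (Swamee-Jain)
Major: h_f = f(L/D)·V²/2g = 0.01765·10793·0.4408 = 83.99 m
Minor: ΣK = 8.71; h_m = ΣK·V²/2g = 3.839 m
Total H_L = 83.99 + 3.839 = 87.83 m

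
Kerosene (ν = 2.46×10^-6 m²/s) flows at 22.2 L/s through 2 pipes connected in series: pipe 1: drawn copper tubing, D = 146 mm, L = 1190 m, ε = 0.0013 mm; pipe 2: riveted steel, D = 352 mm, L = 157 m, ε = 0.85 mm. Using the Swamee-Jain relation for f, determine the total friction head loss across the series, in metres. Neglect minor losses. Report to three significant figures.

Pipe 1: V = 1.326 m/s, Re = 7.87×10^4, ε/D = 8.90×10^-6, f = 0.01884, h_1 = f(L/D)V²/2g = 13.76 m
Pipe 2: V = 0.2281 m/s, Re = 3.26×10^4, ε/D = 0.00241, f = 0.02894, h_2 = f(L/D)V²/2g = 0.03423 m
Series → Q common, losses add: H = Σh = 13.80 m

H ≈ 13.8 m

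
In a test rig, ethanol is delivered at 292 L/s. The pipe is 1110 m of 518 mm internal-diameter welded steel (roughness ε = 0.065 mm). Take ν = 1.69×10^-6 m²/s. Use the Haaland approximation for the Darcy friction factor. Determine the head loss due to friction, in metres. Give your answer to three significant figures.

V = 4Q/(πD²) = 4·0.292/(π·0.518²) = 1.386 m/s
Re = VD/ν = 1.386·0.518/1.69×10^-6 = 4.25×10^5 → turbulent
ε/D = 0.065/518 = 1.25×10^-4
Haaland: f = 0.01481
h_f = f(L/D)V²/(2g) = 0.01481·(1110/0.518)·1.386²/(2·9.81) = 3.104 m

h_f ≈ 3.10 m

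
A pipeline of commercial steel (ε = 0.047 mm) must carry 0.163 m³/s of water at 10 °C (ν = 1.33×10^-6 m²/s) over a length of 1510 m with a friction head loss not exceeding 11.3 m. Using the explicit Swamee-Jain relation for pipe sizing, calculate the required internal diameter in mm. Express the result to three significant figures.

D ≈ 342 mm

Swamee-Jain (Type III): D = 0.66·[ε^1.25·(LQ²/(gh_f))^4.75 + ν·Q^9.4·(L/(gh_f))^5.2]^0.04
LQ²/(gh_f) = 0.3619; L/(gh_f) = 13.62
Term 1 = ε^1.25·(…)^4.75 = 3.12×10^-8; Term 2 = ν·Q^9.4·(…)^5.2 = 4.13×10^-8
D = 0.66·(3.12×10^-8 + 4.13×10^-8)^0.04 = 0.3419 m = 342 mm
Check: V = 1.77 m/s, Re = 4.56×10^5, f = 0.01503, h_f = 10.7 m ≈ 11.3 m ✓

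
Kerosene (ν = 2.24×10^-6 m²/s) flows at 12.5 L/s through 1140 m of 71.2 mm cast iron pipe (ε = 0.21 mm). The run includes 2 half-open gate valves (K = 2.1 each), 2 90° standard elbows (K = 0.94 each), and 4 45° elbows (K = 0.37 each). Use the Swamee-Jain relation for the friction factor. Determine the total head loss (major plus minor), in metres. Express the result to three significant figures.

H_L ≈ 226 m

V = 4Q/(πD²) = 3.139 m/s; V²/2g = 0.5024 m
Re = 9.98×10^4, ε/D = 0.00295 → f = 0.02761 (Swamee-Jain)
Major: h_f = f(L/D)·V²/2g = 0.02761·16011·0.5024 = 222.1 m
Minor: ΣK = 7.56; h_m = ΣK·V²/2g = 3.798 m
Total H_L = 222.1 + 3.798 = 225.9 m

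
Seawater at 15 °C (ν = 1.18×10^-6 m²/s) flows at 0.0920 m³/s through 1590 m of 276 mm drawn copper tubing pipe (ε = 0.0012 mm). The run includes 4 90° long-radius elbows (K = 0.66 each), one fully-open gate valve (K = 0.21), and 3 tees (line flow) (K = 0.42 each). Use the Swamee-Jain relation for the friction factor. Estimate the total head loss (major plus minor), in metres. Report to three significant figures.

H_L ≈ 10.2 m

V = 4Q/(πD²) = 1.538 m/s; V²/2g = 0.1205 m
Re = 3.60×10^5, ε/D = 4.35×10^-6 → f = 0.01395 (Swamee-Jain)
Major: h_f = f(L/D)·V²/2g = 0.01395·5761·0.1205 = 9.689 m
Minor: ΣK = 4.11; h_m = ΣK·V²/2g = 0.4953 m
Total H_L = 9.689 + 0.4953 = 10.18 m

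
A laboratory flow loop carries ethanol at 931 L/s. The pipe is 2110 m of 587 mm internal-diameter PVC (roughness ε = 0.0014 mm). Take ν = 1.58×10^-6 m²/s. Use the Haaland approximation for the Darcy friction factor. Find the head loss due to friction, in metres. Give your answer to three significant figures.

V = 4Q/(πD²) = 4·0.931/(π·0.587²) = 3.440 m/s
Re = VD/ν = 3.440·0.587/1.58×10^-6 = 1.28×10^6 → turbulent
ε/D = 0.0014/587 = 2.39×10^-6
Haaland: f = 0.01117
h_f = f(L/D)V²/(2g) = 0.01117·(2110/0.587)·3.440²/(2·9.81) = 24.22 m

h_f ≈ 24.2 m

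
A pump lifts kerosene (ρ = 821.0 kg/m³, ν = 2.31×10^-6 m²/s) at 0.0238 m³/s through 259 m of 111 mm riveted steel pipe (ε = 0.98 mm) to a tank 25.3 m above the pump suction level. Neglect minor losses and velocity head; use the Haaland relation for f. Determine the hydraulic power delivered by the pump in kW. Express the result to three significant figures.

V = 4Q/(πD²) = 2.459 m/s; Re = 1.18×10^5; ε/D = 0.00883; f = 0.03694
h_f = f(L/D)V²/2g = 26.57 m
Total head H = z + h_f = 25.3 + 26.57 = 51.87 m
P_hyd = ρgQH = 821.0·9.81·0.0238·51.87 = 9.943 kW

P_hyd ≈ 9.94 kW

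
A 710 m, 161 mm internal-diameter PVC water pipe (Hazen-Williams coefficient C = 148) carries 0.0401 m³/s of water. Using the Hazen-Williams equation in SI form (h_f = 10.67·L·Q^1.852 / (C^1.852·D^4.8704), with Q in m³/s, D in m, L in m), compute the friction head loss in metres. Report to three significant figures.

h_f = 10.67·710·0.0401^1.852 / (148^1.852·0.161^4.8704) = 13.68 m

h_f ≈ 13.7 m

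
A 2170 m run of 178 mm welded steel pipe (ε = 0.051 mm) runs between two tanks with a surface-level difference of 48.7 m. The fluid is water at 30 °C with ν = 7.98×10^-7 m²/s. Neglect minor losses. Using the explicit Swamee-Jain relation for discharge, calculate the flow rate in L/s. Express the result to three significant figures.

Q ≈ 54.8 L/s

Swamee-Jain (Type II): Q = -0.965·√(gD⁵h_f/L)·ln[ε/(3.7D) + √(3.17ν²L/(gD³h_f))]
√(gD⁵h_f/L) = √(9.81·0.178⁵·48.7/2170) = 0.006272
ε/(3.7D) = 7.74×10^-5; √(3.17ν²L/(gD³h_f)) = 4.03×10^-5
Q = -0.965·0.006272·ln(1.178×10^-4) = 0.05476 m³/s
Check: V = 2.20 m/s, Re = 4.91×10^5, f = 0.01629, h_f = 49.0 m ≈ 48.7 m ✓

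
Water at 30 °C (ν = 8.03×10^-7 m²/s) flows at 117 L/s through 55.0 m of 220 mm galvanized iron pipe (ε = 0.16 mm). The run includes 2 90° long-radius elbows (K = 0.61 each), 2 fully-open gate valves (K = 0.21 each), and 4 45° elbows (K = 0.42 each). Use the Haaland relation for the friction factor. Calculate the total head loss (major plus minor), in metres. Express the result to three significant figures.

V = 4Q/(πD²) = 3.078 m/s; V²/2g = 0.4828 m
Re = 8.43×10^5, ε/D = 7.27×10^-4 → f = 0.01863 (Haaland)
Major: h_f = f(L/D)·V²/2g = 0.01863·250.0·0.4828 = 2.249 m
Minor: ΣK = 3.32; h_m = ΣK·V²/2g = 1.603 m
Total H_L = 2.249 + 1.603 = 3.852 m

H_L ≈ 3.85 m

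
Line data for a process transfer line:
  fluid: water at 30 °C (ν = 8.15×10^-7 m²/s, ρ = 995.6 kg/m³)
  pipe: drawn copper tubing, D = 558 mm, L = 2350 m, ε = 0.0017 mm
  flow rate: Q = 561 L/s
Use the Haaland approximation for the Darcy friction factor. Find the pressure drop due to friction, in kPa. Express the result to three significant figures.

V = 4Q/(πD²) = 4·0.561/(π·0.558²) = 2.294 m/s
Re = VD/ν = 2.294·0.558/8.15×10^-7 = 1.57×10^6 → turbulent
ε/D = 0.0017/558 = 3.05×10^-6
Haaland: f = 0.01082
h_f = f(L/D)V²/(2g) = 0.01082·(2350/0.558)·2.294²/(2·9.81) = 12.23 m
Δp = ρg·h_f = 995.6·9.81·12.23 = 119.4 kPa

Δp ≈ 119 kPa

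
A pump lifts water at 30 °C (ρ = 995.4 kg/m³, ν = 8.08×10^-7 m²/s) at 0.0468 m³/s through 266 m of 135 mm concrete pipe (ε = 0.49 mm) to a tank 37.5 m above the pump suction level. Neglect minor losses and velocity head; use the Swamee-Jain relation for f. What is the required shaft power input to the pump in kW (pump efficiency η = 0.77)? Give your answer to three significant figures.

V = 4Q/(πD²) = 3.270 m/s; Re = 5.46×10^5; ε/D = 0.00363; f = 0.02794
h_f = f(L/D)V²/2g = 30.00 m
Total head H = z + h_f = 37.5 + 30.00 = 67.50 m
P_hyd = ρgQH = 995.4·9.81·0.0468·67.50 = 30.85 kW
P_shaft = P_hyd/η = 30.85/0.77 = 40.06 kW

P_shaft ≈ 40.1 kW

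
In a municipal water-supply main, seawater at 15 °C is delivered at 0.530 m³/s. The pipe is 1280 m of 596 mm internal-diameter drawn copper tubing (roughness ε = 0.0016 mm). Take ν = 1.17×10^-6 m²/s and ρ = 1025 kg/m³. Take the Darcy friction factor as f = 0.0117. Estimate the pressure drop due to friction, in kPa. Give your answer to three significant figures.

V = 4Q/(πD²) = 4·0.530/(π·0.596²) = 1.900 m/s
h_f = f(L/D)V²/(2g) = 0.01170·(1280/0.596)·1.900²/(2·9.81) = 4.622 m
Δp = ρg·h_f = 1025·9.81·4.622 = 46.48 kPa

Δp ≈ 46.5 kPa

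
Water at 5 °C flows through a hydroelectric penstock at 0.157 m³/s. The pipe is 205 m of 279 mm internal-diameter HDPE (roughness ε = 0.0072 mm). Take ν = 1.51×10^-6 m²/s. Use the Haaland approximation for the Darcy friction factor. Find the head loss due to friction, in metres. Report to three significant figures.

h_f ≈ 3.33 m

V = 4Q/(πD²) = 4·0.157/(π·0.279²) = 2.568 m/s
Re = VD/ν = 2.568·0.279/1.51×10^-6 = 4.74×10^5 → turbulent
ε/D = 0.0072/279 = 2.58×10^-5
Haaland: f = 0.01348
h_f = f(L/D)V²/(2g) = 0.01348·(205/0.279)·2.568²/(2·9.81) = 3.330 m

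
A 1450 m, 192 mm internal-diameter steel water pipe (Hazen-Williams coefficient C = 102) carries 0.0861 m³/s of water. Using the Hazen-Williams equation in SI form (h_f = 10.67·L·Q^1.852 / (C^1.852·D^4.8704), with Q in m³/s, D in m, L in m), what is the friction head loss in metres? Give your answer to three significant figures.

h_f ≈ 97.2 m

h_f = 10.67·1450·0.0861^1.852 / (102^1.852·0.192^4.8704) = 97.24 m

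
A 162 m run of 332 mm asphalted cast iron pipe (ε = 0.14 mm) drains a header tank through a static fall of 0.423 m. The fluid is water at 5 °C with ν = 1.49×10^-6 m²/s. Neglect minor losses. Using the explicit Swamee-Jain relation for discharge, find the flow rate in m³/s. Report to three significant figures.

Q ≈ 0.0835 m³/s

Swamee-Jain (Type II): Q = -0.965·√(gD⁵h_f/L)·ln[ε/(3.7D) + √(3.17ν²L/(gD³h_f))]
√(gD⁵h_f/L) = √(9.81·0.332⁵·0.423/162) = 0.01016
ε/(3.7D) = 1.14×10^-4; √(3.17ν²L/(gD³h_f)) = 8.66×10^-5
Q = -0.965·0.01016·ln(2.006×10^-4) = 0.08351 m³/s
Check: V = 0.965 m/s, Re = 2.15×10^5, f = 0.01838, h_f = 0.425 m ≈ 0.423 m ✓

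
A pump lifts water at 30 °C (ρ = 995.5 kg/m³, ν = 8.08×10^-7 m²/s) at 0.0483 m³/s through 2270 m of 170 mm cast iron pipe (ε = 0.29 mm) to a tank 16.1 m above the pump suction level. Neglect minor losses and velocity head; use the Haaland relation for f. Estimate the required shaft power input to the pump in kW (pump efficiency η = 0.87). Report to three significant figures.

P_shaft ≈ 47.0 kW

V = 4Q/(πD²) = 2.128 m/s; Re = 4.48×10^5; ε/D = 0.00171; f = 0.02291
h_f = f(L/D)V²/2g = 70.59 m
Total head H = z + h_f = 16.1 + 70.59 = 86.69 m
P_hyd = ρgQH = 995.5·9.81·0.0483·86.69 = 40.89 kW
P_shaft = P_hyd/η = 40.89/0.87 = 47.00 kW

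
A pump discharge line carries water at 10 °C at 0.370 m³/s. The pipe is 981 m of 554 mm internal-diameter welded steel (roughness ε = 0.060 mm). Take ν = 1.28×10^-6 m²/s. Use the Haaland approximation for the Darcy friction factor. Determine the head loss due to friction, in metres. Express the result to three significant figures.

V = 4Q/(πD²) = 4·0.370/(π·0.554²) = 1.535 m/s
Re = VD/ν = 1.535·0.554/1.28×10^-6 = 6.64×10^5 → turbulent
ε/D = 0.060/554 = 1.08×10^-4
Haaland: f = 0.01394
h_f = f(L/D)V²/(2g) = 0.01394·(981/0.554)·1.535²/(2·9.81) = 2.963 m

h_f ≈ 2.96 m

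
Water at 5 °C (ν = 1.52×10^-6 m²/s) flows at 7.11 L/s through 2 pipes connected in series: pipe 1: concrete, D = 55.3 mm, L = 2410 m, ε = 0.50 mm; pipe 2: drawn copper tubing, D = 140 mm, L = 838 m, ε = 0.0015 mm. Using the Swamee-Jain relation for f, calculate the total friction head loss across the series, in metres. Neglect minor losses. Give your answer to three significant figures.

Pipe 1: V = 2.960 m/s, Re = 1.08×10^5, ε/D = 0.00904, f = 0.03748, h_1 = f(L/D)V²/2g = 729.5 m
Pipe 2: V = 0.4619 m/s, Re = 4.25×10^4, ε/D = 1.07×10^-5, f = 0.02158, h_2 = f(L/D)V²/2g = 1.404 m
Series → Q common, losses add: H = Σh = 730.9 m

H ≈ 731 m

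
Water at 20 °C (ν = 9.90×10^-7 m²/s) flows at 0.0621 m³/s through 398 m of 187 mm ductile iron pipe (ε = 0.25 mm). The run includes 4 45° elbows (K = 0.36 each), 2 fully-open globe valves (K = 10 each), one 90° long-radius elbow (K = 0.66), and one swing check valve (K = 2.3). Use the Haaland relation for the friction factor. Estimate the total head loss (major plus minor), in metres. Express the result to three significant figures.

V = 4Q/(πD²) = 2.261 m/s; V²/2g = 0.2606 m
Re = 4.27×10^5, ε/D = 0.00134 → f = 0.02164 (Haaland)
Major: h_f = f(L/D)·V²/2g = 0.02164·2128·0.2606 = 12.00 m
Minor: ΣK = 24.4; h_m = ΣK·V²/2g = 6.358 m
Total H_L = 12.00 + 6.358 = 18.36 m

H_L ≈ 18.4 m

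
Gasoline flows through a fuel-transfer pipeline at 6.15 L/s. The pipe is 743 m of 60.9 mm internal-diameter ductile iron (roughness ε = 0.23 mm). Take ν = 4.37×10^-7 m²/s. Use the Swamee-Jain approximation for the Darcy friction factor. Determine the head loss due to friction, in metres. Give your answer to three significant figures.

V = 4Q/(πD²) = 4·0.00615/(π·0.0609²) = 2.111 m/s
Re = VD/ν = 2.111·0.0609/4.37×10^-7 = 2.94×10^5 → turbulent
ε/D = 0.23/60.9 = 0.00378
Swamee-Jain: f = 0.02848
h_f = f(L/D)V²/(2g) = 0.02848·(743/0.0609)·2.111²/(2·9.81) = 78.94 m

h_f ≈ 78.9 m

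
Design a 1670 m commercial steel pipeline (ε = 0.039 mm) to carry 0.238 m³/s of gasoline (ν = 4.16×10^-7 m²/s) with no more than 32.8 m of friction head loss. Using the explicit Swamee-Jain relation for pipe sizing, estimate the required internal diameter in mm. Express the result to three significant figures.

D ≈ 318 mm

Swamee-Jain (Type III): D = 0.66·[ε^1.25·(LQ²/(gh_f))^4.75 + ν·Q^9.4·(L/(gh_f))^5.2]^0.04
LQ²/(gh_f) = 0.2940; L/(gh_f) = 5.190
Term 1 = ε^1.25·(…)^4.75 = 9.19×10^-9; Term 2 = ν·Q^9.4·(…)^5.2 = 3.00×10^-9
D = 0.66·(9.19×10^-9 + 3.00×10^-9)^0.04 = 0.3184 m = 318 mm
Check: V = 2.99 m/s, Re = 2.29×10^6, f = 0.01317, h_f = 31.4 m ≈ 32.8 m ✓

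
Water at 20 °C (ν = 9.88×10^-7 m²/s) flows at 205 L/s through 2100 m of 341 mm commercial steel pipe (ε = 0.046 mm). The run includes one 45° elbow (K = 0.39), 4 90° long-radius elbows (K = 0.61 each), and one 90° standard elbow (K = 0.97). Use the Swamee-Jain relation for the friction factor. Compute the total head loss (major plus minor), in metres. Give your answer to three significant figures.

H_L ≈ 23.5 m

V = 4Q/(πD²) = 2.245 m/s; V²/2g = 0.2568 m
Re = 7.75×10^5, ε/D = 1.35×10^-4 → f = 0.01427 (Swamee-Jain)
Major: h_f = f(L/D)·V²/2g = 0.01427·6158·0.2568 = 22.57 m
Minor: ΣK = 3.80; h_m = ΣK·V²/2g = 0.9759 m
Total H_L = 22.57 + 0.9759 = 23.54 m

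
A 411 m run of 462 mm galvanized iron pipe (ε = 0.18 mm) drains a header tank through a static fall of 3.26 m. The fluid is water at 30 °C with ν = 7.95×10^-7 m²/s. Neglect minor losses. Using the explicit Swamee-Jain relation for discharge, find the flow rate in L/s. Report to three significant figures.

Q ≈ 352 L/s

Swamee-Jain (Type II): Q = -0.965·√(gD⁵h_f/L)·ln[ε/(3.7D) + √(3.17ν²L/(gD³h_f))]
√(gD⁵h_f/L) = √(9.81·0.462⁵·3.26/411) = 0.04047
ε/(3.7D) = 1.05×10^-4; √(3.17ν²L/(gD³h_f)) = 1.62×10^-5
Q = -0.965·0.04047·ln(1.215×10^-4) = 0.3521 m³/s
Check: V = 2.10 m/s, Re = 1.22×10^6, f = 0.01639, h_f = 3.28 m ≈ 3.26 m ✓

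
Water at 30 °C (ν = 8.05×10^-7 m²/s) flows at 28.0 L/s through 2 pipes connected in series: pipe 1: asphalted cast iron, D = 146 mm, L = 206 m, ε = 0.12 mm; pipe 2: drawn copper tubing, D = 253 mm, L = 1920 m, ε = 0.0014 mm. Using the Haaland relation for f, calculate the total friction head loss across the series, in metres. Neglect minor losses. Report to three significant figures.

Pipe 1: V = 1.672 m/s, Re = 3.03×10^5, ε/D = 8.22×10^-4, f = 0.01973, h_1 = f(L/D)V²/2g = 3.968 m
Pipe 2: V = 0.5570 m/s, Re = 1.75×10^5, ε/D = 5.53×10^-6, f = 0.01594, h_2 = f(L/D)V²/2g = 1.912 m
Series → Q common, losses add: H = Σh = 5.881 m

H ≈ 5.88 m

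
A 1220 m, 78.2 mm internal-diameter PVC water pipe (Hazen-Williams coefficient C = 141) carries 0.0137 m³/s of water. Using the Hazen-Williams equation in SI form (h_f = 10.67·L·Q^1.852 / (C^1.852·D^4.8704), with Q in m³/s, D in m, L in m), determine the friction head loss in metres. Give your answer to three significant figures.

h_f = 10.67·1220·0.0137^1.852 / (141^1.852·0.0782^4.8704) = 118.6 m

h_f ≈ 119 m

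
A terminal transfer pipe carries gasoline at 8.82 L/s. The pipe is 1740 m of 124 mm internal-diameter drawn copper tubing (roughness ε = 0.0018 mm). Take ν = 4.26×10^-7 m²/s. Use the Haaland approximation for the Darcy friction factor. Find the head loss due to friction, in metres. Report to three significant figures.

h_f ≈ 5.88 m

V = 4Q/(πD²) = 4·0.00882/(π·0.124²) = 0.7304 m/s
Re = VD/ν = 0.7304·0.124/4.26×10^-7 = 2.13×10^5 → turbulent
ε/D = 0.0018/124 = 1.45×10^-5
Haaland: f = 0.01541
h_f = f(L/D)V²/(2g) = 0.01541·(1740/0.124)·0.7304²/(2·9.81) = 5.878 m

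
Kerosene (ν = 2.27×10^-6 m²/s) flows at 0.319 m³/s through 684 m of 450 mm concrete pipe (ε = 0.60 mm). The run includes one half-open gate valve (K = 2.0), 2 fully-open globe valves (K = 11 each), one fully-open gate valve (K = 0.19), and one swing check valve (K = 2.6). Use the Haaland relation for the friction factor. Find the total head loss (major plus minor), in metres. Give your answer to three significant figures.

V = 4Q/(πD²) = 2.006 m/s; V²/2g = 0.2050 m
Re = 3.98×10^5, ε/D = 0.00133 → f = 0.02166 (Haaland)
Major: h_f = f(L/D)·V²/2g = 0.02166·1520·0.2050 = 6.751 m
Minor: ΣK = 26.8; h_m = ΣK·V²/2g = 5.493 m
Total H_L = 6.751 + 5.493 = 12.24 m

H_L ≈ 12.2 m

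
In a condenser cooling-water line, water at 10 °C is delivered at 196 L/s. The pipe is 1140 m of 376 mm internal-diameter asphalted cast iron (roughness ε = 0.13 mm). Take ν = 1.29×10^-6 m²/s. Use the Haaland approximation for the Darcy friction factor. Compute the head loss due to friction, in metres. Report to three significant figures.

V = 4Q/(πD²) = 4·0.196/(π·0.376²) = 1.765 m/s
Re = VD/ν = 1.765·0.376/1.29×10^-6 = 5.15×10^5 → turbulent
ε/D = 0.13/376 = 3.46×10^-4
Haaland: f = 0.01648
h_f = f(L/D)V²/(2g) = 0.01648·(1140/0.376)·1.765²/(2·9.81) = 7.937 m

h_f ≈ 7.94 m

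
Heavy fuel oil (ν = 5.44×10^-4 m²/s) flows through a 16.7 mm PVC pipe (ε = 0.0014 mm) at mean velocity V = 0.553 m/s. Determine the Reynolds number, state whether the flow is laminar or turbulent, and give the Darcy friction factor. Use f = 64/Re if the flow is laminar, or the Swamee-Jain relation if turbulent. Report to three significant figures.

Re ≈ 17.0; laminar; f = 64/Re ≈ 3.77

Re = VD/ν = 0.5530·0.0167/5.44×10^-4 = 17.0
Re < 2300 → laminar → f = 64/Re = 3.770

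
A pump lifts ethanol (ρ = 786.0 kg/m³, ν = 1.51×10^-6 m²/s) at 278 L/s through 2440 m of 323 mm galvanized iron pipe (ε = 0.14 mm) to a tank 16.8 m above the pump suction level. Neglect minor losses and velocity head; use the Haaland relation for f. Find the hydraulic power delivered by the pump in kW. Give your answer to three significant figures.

V = 4Q/(πD²) = 3.393 m/s; Re = 7.26×10^5; ε/D = 4.33×10^-4; f = 0.01687
h_f = f(L/D)V²/2g = 74.76 m
Total head H = z + h_f = 16.8 + 74.76 = 91.56 m
P_hyd = ρgQH = 786.0·9.81·0.278·91.56 = 196.3 kW

P_hyd ≈ 196 kW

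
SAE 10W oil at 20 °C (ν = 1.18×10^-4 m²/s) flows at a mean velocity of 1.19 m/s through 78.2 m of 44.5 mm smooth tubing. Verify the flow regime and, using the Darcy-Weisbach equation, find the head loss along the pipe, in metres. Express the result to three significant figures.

Re = VD/ν = 1.19·0.04450/1.18×10^-4 = 449 → laminar (Re < 2300)
f = 64/Re = 0.1426
h_f = f(L/D)V²/(2g) = 0.1426·(78.2/0.04450)·1.19²/(2·9.81) = 18.09 m

h_f ≈ 18.1 m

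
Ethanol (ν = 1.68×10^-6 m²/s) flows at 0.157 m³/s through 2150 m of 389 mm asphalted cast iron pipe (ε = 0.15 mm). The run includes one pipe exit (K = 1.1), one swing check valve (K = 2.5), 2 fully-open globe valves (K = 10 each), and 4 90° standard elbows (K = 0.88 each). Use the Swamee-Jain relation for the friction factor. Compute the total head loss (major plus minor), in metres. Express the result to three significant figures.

H_L ≈ 11.1 m

V = 4Q/(πD²) = 1.321 m/s; V²/2g = 0.08895 m
Re = 3.06×10^5, ε/D = 3.86×10^-4 → f = 0.01761 (Swamee-Jain)
Major: h_f = f(L/D)·V²/2g = 0.01761·5527·0.08895 = 8.656 m
Minor: ΣK = 27.1; h_m = ΣK·V²/2g = 2.412 m
Total H_L = 8.656 + 2.412 = 11.07 m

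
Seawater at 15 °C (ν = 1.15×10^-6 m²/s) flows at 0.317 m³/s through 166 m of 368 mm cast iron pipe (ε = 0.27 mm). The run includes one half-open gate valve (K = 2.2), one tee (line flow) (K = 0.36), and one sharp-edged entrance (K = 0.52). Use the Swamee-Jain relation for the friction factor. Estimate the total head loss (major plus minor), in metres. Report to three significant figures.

H_L ≈ 5.22 m

V = 4Q/(πD²) = 2.980 m/s; V²/2g = 0.4527 m
Re = 9.54×10^5, ε/D = 7.34×10^-4 → f = 0.01873 (Swamee-Jain)
Major: h_f = f(L/D)·V²/2g = 0.01873·451.1·0.4527 = 3.825 m
Minor: ΣK = 3.08; h_m = ΣK·V²/2g = 1.394 m
Total H_L = 3.825 + 1.394 = 5.220 m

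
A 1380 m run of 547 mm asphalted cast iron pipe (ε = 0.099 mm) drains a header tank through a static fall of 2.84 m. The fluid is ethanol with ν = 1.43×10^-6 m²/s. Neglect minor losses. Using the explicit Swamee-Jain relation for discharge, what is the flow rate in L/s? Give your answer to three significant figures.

Q ≈ 282 L/s

Swamee-Jain (Type II): Q = -0.965·√(gD⁵h_f/L)·ln[ε/(3.7D) + √(3.17ν²L/(gD³h_f))]
√(gD⁵h_f/L) = √(9.81·0.547⁵·2.84/1380) = 0.03144
ε/(3.7D) = 4.89×10^-5; √(3.17ν²L/(gD³h_f)) = 4.43×10^-5
Q = -0.965·0.03144·ln(9.321×10^-5) = 0.2816 m³/s
Check: V = 1.20 m/s, Re = 4.58×10^5, f = 0.01545, h_f = 2.85 m ≈ 2.84 m ✓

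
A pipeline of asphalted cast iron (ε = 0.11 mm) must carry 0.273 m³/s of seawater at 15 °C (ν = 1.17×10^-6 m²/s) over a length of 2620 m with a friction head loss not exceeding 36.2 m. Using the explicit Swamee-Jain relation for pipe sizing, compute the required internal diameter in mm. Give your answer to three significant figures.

Swamee-Jain (Type III): D = 0.66·[ε^1.25·(LQ²/(gh_f))^4.75 + ν·Q^9.4·(L/(gh_f))^5.2]^0.04
LQ²/(gh_f) = 0.5499; L/(gh_f) = 7.378
Term 1 = ε^1.25·(…)^4.75 = 6.58×10^-7; Term 2 = ν·Q^9.4·(…)^5.2 = 1.91×10^-7
D = 0.66·(6.58×10^-7 + 1.91×10^-7)^0.04 = 0.3773 m = 377 mm
Check: V = 2.44 m/s, Re = 7.87×10^5, f = 0.01586, h_f = 33.5 m ≈ 36.2 m ✓

D ≈ 377 mm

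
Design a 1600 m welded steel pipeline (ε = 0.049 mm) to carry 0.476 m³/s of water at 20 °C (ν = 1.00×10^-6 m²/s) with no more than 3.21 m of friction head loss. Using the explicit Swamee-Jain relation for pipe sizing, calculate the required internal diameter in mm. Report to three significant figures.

D ≈ 664 mm

Swamee-Jain (Type III): D = 0.66·[ε^1.25·(LQ²/(gh_f))^4.75 + ν·Q^9.4·(L/(gh_f))^5.2]^0.04
LQ²/(gh_f) = 11.51; L/(gh_f) = 50.81
Term 1 = ε^1.25·(…)^4.75 = 0.450; Term 2 = ν·Q^9.4·(…)^5.2 = 0.693
D = 0.66·(0.450 + 0.693)^0.04 = 0.6635 m = 664 mm
Check: V = 1.38 m/s, Re = 9.13×10^5, f = 0.01322, h_f = 3.08 m ≈ 3.21 m ✓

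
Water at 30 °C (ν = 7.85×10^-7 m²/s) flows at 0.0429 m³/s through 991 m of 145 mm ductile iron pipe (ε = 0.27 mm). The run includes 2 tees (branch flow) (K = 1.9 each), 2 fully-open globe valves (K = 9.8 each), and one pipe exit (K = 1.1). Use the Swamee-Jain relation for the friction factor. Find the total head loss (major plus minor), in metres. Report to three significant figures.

V = 4Q/(πD²) = 2.598 m/s; V²/2g = 0.3440 m
Re = 4.80×10^5, ε/D = 0.00186 → f = 0.02350 (Swamee-Jain)
Major: h_f = f(L/D)·V²/2g = 0.02350·6834·0.3440 = 55.25 m
Minor: ΣK = 24.5; h_m = ΣK·V²/2g = 8.428 m
Total H_L = 55.25 + 8.428 = 63.68 m

H_L ≈ 63.7 m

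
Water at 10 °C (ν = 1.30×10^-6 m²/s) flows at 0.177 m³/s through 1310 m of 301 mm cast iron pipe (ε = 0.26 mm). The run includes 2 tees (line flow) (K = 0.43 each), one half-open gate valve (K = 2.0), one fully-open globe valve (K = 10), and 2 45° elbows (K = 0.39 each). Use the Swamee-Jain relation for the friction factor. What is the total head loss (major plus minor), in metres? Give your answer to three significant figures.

V = 4Q/(πD²) = 2.487 m/s; V²/2g = 0.3154 m
Re = 5.76×10^5, ε/D = 8.64×10^-4 → f = 0.01965 (Swamee-Jain)
Major: h_f = f(L/D)·V²/2g = 0.01965·4352·0.3154 = 26.97 m
Minor: ΣK = 13.6; h_m = ΣK·V²/2g = 4.301 m
Total H_L = 26.97 + 4.301 = 31.27 m

H_L ≈ 31.3 m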